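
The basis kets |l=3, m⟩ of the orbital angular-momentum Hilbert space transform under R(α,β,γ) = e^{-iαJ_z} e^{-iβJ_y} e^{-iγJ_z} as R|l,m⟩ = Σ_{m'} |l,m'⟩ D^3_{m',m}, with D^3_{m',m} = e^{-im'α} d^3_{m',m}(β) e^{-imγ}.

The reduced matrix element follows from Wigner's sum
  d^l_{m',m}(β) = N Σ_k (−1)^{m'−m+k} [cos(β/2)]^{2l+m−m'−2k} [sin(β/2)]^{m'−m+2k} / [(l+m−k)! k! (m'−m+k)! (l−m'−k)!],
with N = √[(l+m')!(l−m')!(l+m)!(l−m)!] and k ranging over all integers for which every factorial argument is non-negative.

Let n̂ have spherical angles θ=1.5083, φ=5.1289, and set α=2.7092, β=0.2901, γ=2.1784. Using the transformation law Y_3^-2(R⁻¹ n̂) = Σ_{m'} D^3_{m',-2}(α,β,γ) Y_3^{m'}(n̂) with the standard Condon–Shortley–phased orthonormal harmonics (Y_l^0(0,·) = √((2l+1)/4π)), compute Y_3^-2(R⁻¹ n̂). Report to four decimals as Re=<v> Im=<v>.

Need the full column D^3_{m',-2} for m'=−3..3 at α=2.7092, β=0.2901, γ=2.1784.
cos(β/2)=0.989499, sin(β/2)=0.144542
d^3_{-3,-2}: single k=1 term ⇒ +0.335850;  D = +0.334722-0.027499i
d^3_{-2,-2}: k∈[0..1] ⇒ +0.938623 -0.100142 = +0.838481;  D = -0.787525-0.287846i
d^3_{-1,-2}: k∈[0..1] ⇒ -0.433581 +0.018504 = -0.415077;  D = -0.294261-0.292745i
d^3_{0,-2}: k∈[0..1] ⇒ +0.109701 -0.002341 = +0.107360;  D = -0.037377-0.100644i
d^3_{1,-2}: k∈[0..1] ⇒ -0.018504 +0.000197 = -0.018306;  D = +0.001405-0.018252i
d^3_{2,-2}: k∈[0..1] ⇒ +0.002137 -0.000009 = +0.002128;  D = +0.001037-0.001858i
d^3_{3,-2}: single k=0 term ⇒ -0.000153;  D = +0.000124-0.000090i
Y_3^{m'}(θ=1.5083,φ=5.1289) and Σ D·Y over m':
  (+0.3347-0.0275i)·(-0.3936-0.1310i)  (-0.7875-0.2878i)·(-0.0428+0.0470i)  (-0.2943-0.2927i)·(-0.1279-0.2892i)  (-0.0374-0.1006i)·(-0.0695+0.0000i)  (+0.0014-0.0183i)·(+0.1279-0.2892i)  (+0.0010-0.0019i)·(-0.0428-0.0470i)  (+0.0001-0.0001i)·(+0.3936-0.1310i)
Y_3^-2(R⁻¹ n̂) = -0.137729+0.069033i

Re=-0.1377 Im=0.0690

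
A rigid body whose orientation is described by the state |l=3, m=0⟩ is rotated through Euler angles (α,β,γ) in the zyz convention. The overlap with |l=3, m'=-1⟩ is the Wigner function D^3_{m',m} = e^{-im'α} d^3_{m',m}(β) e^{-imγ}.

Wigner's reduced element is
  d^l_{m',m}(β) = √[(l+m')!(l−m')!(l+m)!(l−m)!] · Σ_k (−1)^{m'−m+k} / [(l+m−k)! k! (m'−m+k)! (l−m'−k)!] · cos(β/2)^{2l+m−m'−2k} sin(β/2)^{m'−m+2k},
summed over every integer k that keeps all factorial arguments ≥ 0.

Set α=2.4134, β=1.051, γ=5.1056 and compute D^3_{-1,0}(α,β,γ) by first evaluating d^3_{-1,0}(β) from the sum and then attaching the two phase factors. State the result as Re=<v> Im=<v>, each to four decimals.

Re=-0.0655 Im=0.0584

D^3_{-1,0}(2.4134,1.051,5.1056) = e^{-i·-1·2.4134}·d^3_{-1,0}(1.051)·e^{-i·0·5.1056}. Compute d first:
With c≡cos(β/2)=0.865073 and s≡sin(β/2)=0.501646, N=[2·24·6·6]^{1/2}=41.569219
k∈{1,2,3} keeps every argument non-negative
  k=1: (−1)^0·41.5692/(12)·0.8651^5·0.5016^1 = +0.841883
  k=2: (−1)^1·41.5692/(4)·0.8651^3·0.5016^3 = -0.849301
  k=3: (−1)^2·41.5692/(12)·0.8651^1·0.5016^5 = +0.095198
d^3_{-1,0}(1.051) = +0.841883 -0.849301 +0.095198 = +0.087781
Attach z-rotation phases: D = e^{-i(-1)(2.4134)}·(+0.087781)·e^{-i(0)(5.1056)} = -0.065518+0.058420i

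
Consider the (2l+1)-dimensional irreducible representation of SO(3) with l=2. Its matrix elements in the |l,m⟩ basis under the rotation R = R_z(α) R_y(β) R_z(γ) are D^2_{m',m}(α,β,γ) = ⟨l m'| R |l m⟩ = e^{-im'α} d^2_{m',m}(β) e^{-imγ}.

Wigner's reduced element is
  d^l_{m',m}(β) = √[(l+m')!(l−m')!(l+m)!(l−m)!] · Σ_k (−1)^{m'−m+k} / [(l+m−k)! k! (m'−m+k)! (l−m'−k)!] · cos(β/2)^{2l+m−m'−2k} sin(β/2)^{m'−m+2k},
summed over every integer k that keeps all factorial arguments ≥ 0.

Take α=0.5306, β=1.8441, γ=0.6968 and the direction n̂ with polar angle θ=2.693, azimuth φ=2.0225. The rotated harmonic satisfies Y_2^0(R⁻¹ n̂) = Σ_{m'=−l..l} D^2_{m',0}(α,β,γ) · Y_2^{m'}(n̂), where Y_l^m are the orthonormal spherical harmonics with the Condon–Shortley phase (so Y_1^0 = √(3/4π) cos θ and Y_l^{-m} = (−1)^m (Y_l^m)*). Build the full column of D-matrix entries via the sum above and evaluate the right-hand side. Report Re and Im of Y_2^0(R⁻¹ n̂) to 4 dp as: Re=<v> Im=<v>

Need the full column D^2_{m',0} for m'=−2..2 at α=0.5306, β=1.8441, γ=0.6968.
cos(β/2)=0.604188, sin(β/2)=0.796842
d^2_{-2,0}: single k=2 term ⇒ +0.567759;  D = +0.276967+0.495620i
d^2_{-1,0}: k∈[1..2] ⇒ +0.430491 -0.748797 = -0.318306;  D = -0.274540-0.161079i
d^2_{0,0}: k∈[0..2] ⇒ +0.133256 -0.927146 +0.403170 = -0.390720;  D = -0.390720+0.000000i
d^2_{1,0}: k∈[0..1] ⇒ -0.430491 +0.748797 = +0.318306;  D = +0.274540-0.161079i
d^2_{2,0}: single k=0 term ⇒ +0.567759;  D = +0.276967-0.495620i
Y_2^{m'}(θ=2.693,φ=2.0225) and Σ D·Y over m':
  (+0.2770+0.4956i)·(-0.0450+0.0571i)  (-0.2745-0.1611i)·(+0.1318+0.2716i)  (-0.3907+0.0000i)·(+0.4528+0.0000i)  (+0.2745-0.1611i)·(-0.1318+0.2716i)  (+0.2770-0.4956i)·(-0.0450-0.0571i)
Y_2^0(R⁻¹ n̂) = -0.243252+0.000000i

Re=-0.2433 Im=0.0000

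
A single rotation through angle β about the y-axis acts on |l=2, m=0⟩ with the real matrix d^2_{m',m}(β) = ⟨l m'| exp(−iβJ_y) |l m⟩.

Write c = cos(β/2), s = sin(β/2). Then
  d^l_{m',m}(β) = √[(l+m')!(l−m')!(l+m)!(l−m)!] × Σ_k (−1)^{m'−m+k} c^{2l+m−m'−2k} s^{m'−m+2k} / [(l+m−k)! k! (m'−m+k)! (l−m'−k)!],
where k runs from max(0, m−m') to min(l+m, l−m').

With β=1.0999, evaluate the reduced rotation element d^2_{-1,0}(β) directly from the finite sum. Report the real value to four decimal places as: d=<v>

d^2_{-1,0}(β=1.0999) via Wigner's sum:
c=cos(1.0999/2)=0.852551, s=sin(1.0999/2)=0.522645; N=√[1·6·2·2]=4.898979
Admissible k: 1..2 (factorial args all ≥0)
  k=1: (−1)^0·4.8990/(2)·0.8526^3·0.5226^1 = +0.793310
  k=2: (−1)^1·4.8990/(2)·0.8526^1·0.5226^3 = -0.298137
d^2_{-1,0}(1.0999) = +0.793310 -0.298137 = +0.495173

d=0.4952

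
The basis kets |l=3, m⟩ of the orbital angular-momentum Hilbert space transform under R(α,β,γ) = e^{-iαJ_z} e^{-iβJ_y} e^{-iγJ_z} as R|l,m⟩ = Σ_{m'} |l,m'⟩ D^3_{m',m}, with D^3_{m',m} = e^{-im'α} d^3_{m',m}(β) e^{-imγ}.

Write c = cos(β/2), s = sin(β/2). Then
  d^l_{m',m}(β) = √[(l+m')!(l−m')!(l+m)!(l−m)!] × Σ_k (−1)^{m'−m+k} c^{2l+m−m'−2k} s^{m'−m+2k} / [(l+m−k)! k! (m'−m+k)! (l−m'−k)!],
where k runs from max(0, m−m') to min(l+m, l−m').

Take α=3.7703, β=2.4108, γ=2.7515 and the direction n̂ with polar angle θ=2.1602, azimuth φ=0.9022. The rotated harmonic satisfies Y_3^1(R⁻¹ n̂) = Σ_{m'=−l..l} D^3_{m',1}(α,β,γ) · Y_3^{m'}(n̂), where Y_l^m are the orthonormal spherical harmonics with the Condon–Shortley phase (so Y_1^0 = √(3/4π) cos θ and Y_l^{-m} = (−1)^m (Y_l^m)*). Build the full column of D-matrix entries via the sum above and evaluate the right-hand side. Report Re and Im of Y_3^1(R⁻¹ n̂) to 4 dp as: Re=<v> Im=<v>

Need the full column D^3_{m',1} for m'=−3..3 at α=3.7703, β=2.4108, γ=2.7515.
cos(β/2)=0.357319, sin(β/2)=0.933982
d^3_{-3,1}: single k=4 term ⇒ +0.376282;  D = -0.243963+0.286479i
d^3_{-2,1}: k∈[3..4] ⇒ +0.235080 -0.803063 = -0.567983;  D = -0.043528+0.566313i
d^3_{-1,1}: k∈[2..4] ⇒ +0.085321 -0.777245 +0.663791 = -0.028132;  D = -0.014752-0.023954i
d^3_{0,1}: k∈[1..3] ⇒ +0.018846 -0.386276 +0.879712 = +0.512281;  D = -0.473796-0.194807i
d^3_{1,1}: k∈[0..2] ⇒ +0.002081 -0.113761 +0.582934 = +0.471254;  D = +0.457901-0.111384i
d^3_{2,1}: k∈[0..1] ⇒ -0.017204 +0.235080 = +0.217876;  D = -0.140938+0.166152i
d^3_{3,1}: single k=0 term ⇒ +0.055074;  D = +0.004114-0.054921i
Y_3^{m'}(θ=2.1602,φ=0.9022) and Σ D·Y over m':
  (-0.2440+0.2865i)·(-0.2173-0.1010i)  (-0.0435+0.5663i)·(+0.0909+0.3819i)  (-0.0148-0.0240i)·(+0.0907-0.1149i)  (-0.4738-0.1948i)·(+0.3018+0.0000i)  (+0.4579-0.1114i)·(-0.0907-0.1149i)  (-0.1409+0.1662i)·(+0.0909-0.3819i)  (+0.0041-0.0549i)·(+0.2173-0.1010i)
Y_3^1(R⁻¹ n̂) = -0.293724-0.047990i

Re=-0.2937 Im=-0.0480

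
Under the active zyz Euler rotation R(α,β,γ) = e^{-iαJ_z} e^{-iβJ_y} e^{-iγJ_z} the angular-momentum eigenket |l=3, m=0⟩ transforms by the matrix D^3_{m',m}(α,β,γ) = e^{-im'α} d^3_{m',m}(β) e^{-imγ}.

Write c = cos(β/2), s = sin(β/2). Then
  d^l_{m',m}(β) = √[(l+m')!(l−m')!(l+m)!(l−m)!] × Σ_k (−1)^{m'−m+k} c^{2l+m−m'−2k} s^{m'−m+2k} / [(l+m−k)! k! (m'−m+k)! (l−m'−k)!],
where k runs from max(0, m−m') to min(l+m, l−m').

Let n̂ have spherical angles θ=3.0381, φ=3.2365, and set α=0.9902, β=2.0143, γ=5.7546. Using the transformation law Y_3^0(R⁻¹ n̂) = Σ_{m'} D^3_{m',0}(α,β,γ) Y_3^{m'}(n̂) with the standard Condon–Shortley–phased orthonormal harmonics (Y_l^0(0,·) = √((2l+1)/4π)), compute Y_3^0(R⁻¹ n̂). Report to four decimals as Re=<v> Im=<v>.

Need the full column D^3_{m',0} for m'=−3..3 at α=0.9902, β=2.0143, γ=5.7546.
cos(β/2)=0.534272, sin(β/2)=0.845313
d^3_{-3,0}: single k=3 term ⇒ +0.411959;  D = -0.405951+0.070099i
d^3_{-2,0}: k∈[2..3] ⇒ +0.318893 -0.798279 = -0.479386;  D = +0.190914-0.439731i
d^3_{-1,0}: k∈[1..3] ⇒ +0.127474 -0.957307 +0.798803 = -0.031030;  D = -0.017021-0.025945i
d^3_{0,0}: k∈[0..3] ⇒ +0.023258 -0.523995 +1.311707 -0.364841 = +0.446129;  D = +0.446129+0.000000i
d^3_{1,0}: k∈[0..2] ⇒ -0.127474 +0.957307 -0.798803 = +0.031030;  D = +0.017021-0.025945i
d^3_{2,0}: k∈[0..1] ⇒ +0.318893 -0.798279 = -0.479386;  D = +0.190914+0.439731i
d^3_{3,0}: single k=0 term ⇒ -0.411959;  D = +0.405951+0.070099i
Y_3^{m'}(θ=3.0381,φ=3.2365) and Σ D·Y over m':
  (-0.4060+0.0701i)·(-0.0004+0.0001i)  (+0.1909-0.4397i)·(-0.0107+0.0020i)  (-0.0170-0.0259i)·(-0.1312+0.0125i)  (+0.4461+0.0000i)·(-0.7226+0.0000i)  (+0.0170-0.0259i)·(+0.1312+0.0125i)  (+0.1909+0.4397i)·(-0.0107-0.0020i)  (+0.4060+0.0701i)·(+0.0004+0.0001i)
Y_3^0(R⁻¹ n̂) = -0.319165-0.000000i

Re=-0.3192 Im=0.0000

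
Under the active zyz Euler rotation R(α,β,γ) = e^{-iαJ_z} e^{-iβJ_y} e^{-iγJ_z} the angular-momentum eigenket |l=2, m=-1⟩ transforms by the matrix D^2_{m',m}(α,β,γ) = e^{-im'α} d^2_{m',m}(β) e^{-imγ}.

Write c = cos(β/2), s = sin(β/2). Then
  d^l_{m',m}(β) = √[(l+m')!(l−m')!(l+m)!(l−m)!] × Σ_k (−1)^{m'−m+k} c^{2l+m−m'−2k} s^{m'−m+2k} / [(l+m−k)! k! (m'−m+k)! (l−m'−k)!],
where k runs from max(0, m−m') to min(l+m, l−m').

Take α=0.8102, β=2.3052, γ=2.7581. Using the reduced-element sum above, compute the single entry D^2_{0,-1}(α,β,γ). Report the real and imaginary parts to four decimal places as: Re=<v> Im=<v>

D^2_{0,-1}(0.8102,2.3052,2.7581) = e^{-i·0·0.8102}·d^2_{0,-1}(2.3052)·e^{-i·-1·2.7581}. Compute d first:
Half-angle: c=0.406113, s=0.913823. N=√(2·2·1·6)=4.898979
k: max(0,(-1)−(0))=0 … min(2+(-1),2−(0))=1
  k=0: (−1)^1·4.8990/(2)·0.4061^3·0.9138^1 = -0.149926
  k=1: (−1)^2·4.8990/(2)·0.4061^1·0.9138^3 = +0.759117
d^2_{0,-1}(2.3052) = -0.149926 +0.759117 = +0.609190
D = (+1.000000+0.000000i)·(+0.609190)·(-0.927363+0.374162i) = -0.564941+0.227936i

Re=-0.5649 Im=0.2279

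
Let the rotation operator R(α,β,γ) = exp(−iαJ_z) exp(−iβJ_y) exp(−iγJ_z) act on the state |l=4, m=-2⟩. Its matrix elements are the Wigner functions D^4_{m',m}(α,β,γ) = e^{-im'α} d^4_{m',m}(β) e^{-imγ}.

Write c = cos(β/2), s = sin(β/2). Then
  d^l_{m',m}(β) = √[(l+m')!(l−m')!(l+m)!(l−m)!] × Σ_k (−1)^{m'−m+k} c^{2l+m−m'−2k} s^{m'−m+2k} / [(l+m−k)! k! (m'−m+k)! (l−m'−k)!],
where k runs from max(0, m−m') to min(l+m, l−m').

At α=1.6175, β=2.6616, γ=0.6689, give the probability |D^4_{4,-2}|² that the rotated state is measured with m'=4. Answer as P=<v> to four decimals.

First d^4_{4,-2}(β=2.6616), then the phase factors e^{-i(4)α} and e^{-i(-2)γ}:
With c≡cos(β/2)=0.237699 and s≡sin(β/2)=0.971339, N=[40320·1·2·720]^{1/2}=7619.763776
Admissible k: 0..0 (factorial args all ≥0)
  k=0: (−1)^6·7619.7638/(1440)·0.2377^2·0.9713^6 = +0.251107
d^4_{4,-2}(2.6616) = +0.251107
|D^4_{4,-2}|² = |d^4_{4,-2}(β)|² = (+0.251107)² = 0.063055 (the z-rotation phases have unit modulus)

P=0.0631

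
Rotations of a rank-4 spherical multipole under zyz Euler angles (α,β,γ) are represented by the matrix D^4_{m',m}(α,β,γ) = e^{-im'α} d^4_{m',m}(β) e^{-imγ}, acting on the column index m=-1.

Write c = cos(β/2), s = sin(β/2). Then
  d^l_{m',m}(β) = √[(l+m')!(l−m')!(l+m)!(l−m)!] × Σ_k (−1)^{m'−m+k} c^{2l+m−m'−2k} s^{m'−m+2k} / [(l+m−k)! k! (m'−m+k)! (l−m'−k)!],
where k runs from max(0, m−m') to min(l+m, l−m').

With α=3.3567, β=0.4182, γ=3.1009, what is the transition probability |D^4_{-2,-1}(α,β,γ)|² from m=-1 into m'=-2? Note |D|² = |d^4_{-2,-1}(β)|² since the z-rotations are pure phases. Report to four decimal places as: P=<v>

D^4_{-2,-1}(3.3567,0.4182,3.1009) = e^{-i·-2·3.3567}·d^4_{-2,-1}(0.4182)·e^{-i·-1·3.1009}. Compute d first:
With c≡cos(β/2)=0.978218 and s≡sin(β/2)=0.207580, N=[2·720·6·120]^{1/2}=1018.233765
k: max(0,(-1)−(-2))=1 … min(4+(-1),4−(-2))=3
  k=1: (−1)^0·1018.2338/(240)·0.9782^7·0.2076^1 = +0.754868
  k=2: (−1)^1·1018.2338/(48)·0.9782^5·0.2076^3 = -0.169957
  k=3: (−1)^2·1018.2338/(72)·0.9782^3·0.2076^5 = +0.005102
d^4_{-2,-1}(0.4182) = +0.754868 -0.169957 +0.005102 = +0.590013
|D^4_{-2,-1}|² = |d^4_{-2,-1}(β)|² = (+0.590013)² = 0.348115 (the z-rotation phases have unit modulus)

P=0.3481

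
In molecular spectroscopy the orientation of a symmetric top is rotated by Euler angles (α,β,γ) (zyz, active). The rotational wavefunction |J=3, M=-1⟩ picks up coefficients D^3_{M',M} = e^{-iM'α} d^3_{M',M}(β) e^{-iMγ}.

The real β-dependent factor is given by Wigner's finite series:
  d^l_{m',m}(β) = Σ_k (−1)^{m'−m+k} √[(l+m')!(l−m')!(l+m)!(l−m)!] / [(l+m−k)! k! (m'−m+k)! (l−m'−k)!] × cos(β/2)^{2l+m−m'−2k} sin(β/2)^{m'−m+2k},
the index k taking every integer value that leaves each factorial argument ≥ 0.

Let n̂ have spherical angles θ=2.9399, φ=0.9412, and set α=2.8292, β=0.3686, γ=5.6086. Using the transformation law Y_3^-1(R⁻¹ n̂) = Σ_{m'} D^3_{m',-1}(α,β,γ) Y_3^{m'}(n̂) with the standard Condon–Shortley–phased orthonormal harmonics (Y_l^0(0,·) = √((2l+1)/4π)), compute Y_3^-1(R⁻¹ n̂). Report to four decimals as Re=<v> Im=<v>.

Re=0.3818 Im=-0.0388

Need the full column D^3_{m',-1} for m'=−3..3 at α=2.8292, β=0.3686, γ=5.6086.
cos(β/2)=0.983065, sin(β/2)=0.183258
d^3_{-3,-1}: single k=2 term ⇒ +0.121479;  D = +0.004975+0.121377i
d^3_{-2,-1}: k∈[1..2] ⇒ +0.532077 -0.036980 = +0.495097;  D = +0.132738-0.476971i
d^3_{-1,-1}: k∈[0..2] ⇒ +0.902595 -0.250926 +0.006540 = +0.658208;  D = -0.362813+0.549185i
d^3_{0,-1}: k∈[0..2] ⇒ -0.582861 +0.060765 -0.000704 = -0.522801;  D = -0.408290+0.326527i
d^3_{1,-1}: k∈[0..2] ⇒ +0.188195 -0.008720 +0.000038 = +0.179513;  D = -0.167866+0.063606i
d^3_{2,-1}: k∈[0..1] ⇒ -0.036980 +0.000643 = -0.036338;  D = -0.036293+0.001809i
d^3_{3,-1}: single k=0 term ⇒ +0.004221;  D = -0.004077-0.001096i
Y_3^{m'}(θ=2.9399,φ=0.9412) and Σ D·Y over m':
  (+0.0050+0.1214i)·(-0.0032-0.0010i)  (+0.1327-0.4770i)·(+0.0123+0.0382i)  (-0.3628+0.5492i)·(+0.1448-0.1988i)  (-0.4083+0.3265i)·(-0.6579+0.0000i)  (-0.1679+0.0636i)·(-0.1448-0.1988i)  (-0.0363+0.0018i)·(+0.0123-0.0382i)  (-0.0041-0.0011i)·(+0.0032-0.0010i)
Y_3^-1(R⁻¹ n̂) = +0.381792-0.038753i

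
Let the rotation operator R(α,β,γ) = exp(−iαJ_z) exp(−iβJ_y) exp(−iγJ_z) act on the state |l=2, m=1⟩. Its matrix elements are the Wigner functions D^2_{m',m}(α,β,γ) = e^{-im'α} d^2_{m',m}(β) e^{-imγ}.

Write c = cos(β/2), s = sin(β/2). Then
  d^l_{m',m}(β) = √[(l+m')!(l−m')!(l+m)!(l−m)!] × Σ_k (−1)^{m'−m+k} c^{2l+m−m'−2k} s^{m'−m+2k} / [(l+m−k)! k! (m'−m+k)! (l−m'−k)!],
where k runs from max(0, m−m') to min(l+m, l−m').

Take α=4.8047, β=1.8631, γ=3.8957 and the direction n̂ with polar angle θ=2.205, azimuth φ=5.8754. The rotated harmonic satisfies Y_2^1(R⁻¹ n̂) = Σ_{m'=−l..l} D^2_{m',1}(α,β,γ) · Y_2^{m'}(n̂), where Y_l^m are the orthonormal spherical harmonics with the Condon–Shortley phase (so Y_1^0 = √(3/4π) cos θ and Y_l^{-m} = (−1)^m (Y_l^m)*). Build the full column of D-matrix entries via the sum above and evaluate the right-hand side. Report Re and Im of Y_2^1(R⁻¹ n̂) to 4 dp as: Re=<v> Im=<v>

Re=0.3410 Im=0.0848

Need the full column D^2_{m',1} for m'=−2..2 at α=4.8047, β=1.8631, γ=3.8957.
cos(β/2)=0.596591, sin(β/2)=0.802546
d^2_{-2,1}: single k=3 term ⇒ +0.616759;  D = +0.519421-0.332556i
d^2_{-1,1}: k∈[2..3] ⇒ +0.687723 -0.414838 = +0.272885;  D = +0.167697+0.215276i
d^2_{0,1}: k∈[1..2] ⇒ +0.417422 -0.755373 = -0.337951;  D = +0.246327-0.231374i
d^2_{1,1}: k∈[0..1] ⇒ +0.126679 -0.687723 = -0.561044;  D = +0.420172+0.371787i
d^2_{2,1}: single k=0 term ⇒ -0.340823;  D = -0.201363+0.274979i
Y_2^{m'}(θ=2.205,φ=5.8754) and Σ D·Y over m':
  (+0.5194-0.3326i)·(+0.1718+0.1825i)  (+0.1677+0.2153i)·(-0.3385-0.1462i)  (+0.2463-0.2314i)·(+0.0168+0.0000i)  (+0.4202+0.3718i)·(+0.3385-0.1462i)  (-0.2014+0.2750i)·(+0.1718-0.1825i)
Y_2^1(R⁻¹ n̂) = +0.340981+0.084778i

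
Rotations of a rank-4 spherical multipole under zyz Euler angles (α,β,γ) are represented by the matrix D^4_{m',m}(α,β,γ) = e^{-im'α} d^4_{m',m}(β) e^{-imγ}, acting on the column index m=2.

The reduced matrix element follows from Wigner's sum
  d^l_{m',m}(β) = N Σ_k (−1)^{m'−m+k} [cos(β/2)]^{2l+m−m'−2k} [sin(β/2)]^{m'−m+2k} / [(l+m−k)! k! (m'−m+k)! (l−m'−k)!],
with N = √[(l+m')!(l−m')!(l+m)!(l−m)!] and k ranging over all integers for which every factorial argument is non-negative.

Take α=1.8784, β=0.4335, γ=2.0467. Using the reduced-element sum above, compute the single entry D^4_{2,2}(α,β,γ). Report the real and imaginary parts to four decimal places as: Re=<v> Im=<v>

Split into d^4_{2,2}(β=0.4335) × two z-phases.
c=cos(0.4335/2)=0.976602, s=sin(0.4335/2)=0.215057; N=√[720·2·720·2]=1440.000000
The bounds max(0,m−m')=0 and min(l+m,l−m')=2 give 3 terms
  k=0: (−1)^0·1440.0000/(1440)·0.9766^8·0.2151^0 = +0.827445
  k=1: (−1)^1·1440.0000/(120)·0.9766^6·0.2151^2 = -0.481495
  k=2: (−1)^2·1440.0000/(96)·0.9766^4·0.2151^4 = +0.029186
d^4_{2,2}(0.4335) = +0.827445 -0.481495 +0.029186 = +0.375136
D = (-0.816654+0.577128i)·(+0.375136)·(-0.580212+0.814465i) = +0.001419-0.375133i

Re=0.0014 Im=-0.3751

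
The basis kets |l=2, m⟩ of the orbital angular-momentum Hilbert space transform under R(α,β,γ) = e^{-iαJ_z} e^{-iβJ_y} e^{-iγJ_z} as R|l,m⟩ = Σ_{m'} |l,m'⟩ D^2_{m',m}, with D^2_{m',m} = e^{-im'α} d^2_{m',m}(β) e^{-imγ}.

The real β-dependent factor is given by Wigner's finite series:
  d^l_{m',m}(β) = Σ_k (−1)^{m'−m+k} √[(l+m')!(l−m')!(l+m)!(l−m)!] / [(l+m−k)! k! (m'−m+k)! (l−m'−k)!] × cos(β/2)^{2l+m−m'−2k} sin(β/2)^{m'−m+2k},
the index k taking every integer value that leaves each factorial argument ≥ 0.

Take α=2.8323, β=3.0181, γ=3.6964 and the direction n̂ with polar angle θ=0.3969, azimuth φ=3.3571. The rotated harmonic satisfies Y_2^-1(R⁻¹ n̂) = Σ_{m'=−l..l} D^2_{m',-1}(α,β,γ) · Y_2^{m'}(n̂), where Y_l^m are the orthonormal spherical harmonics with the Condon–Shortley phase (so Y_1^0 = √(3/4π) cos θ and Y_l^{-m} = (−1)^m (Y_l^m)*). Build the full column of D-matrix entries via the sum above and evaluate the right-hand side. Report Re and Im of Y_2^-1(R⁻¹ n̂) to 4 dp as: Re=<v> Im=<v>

Re=-0.1869 Im=-0.2697

Need the full column D^2_{m',-1} for m'=−2..2 at α=2.8323, β=3.0181, γ=3.6964.
cos(β/2)=0.061707, sin(β/2)=0.998094
d^2_{-2,-1}: single k=1 term ⇒ +0.000469;  D = -0.000468+0.000030i
d^2_{-1,-1}: k∈[0..1] ⇒ +0.000014 -0.011380 = -0.011365;  D = -0.011024-0.002762i
d^2_{0,-1}: k∈[0..1] ⇒ -0.000574 +0.150288 = +0.149714;  D = -0.127257-0.078866i
d^2_{1,-1}: k∈[0..1] ⇒ +0.011380 -0.992399 = -0.981019;  D = -0.637000-0.746076i
d^2_{2,-1}: single k=0 term ⇒ -0.122710;  D = +0.047492+0.113147i
Y_2^{m'}(θ=0.3969,φ=3.3571) and Σ D·Y over m':
  (-0.0005+0.0000i)·(+0.0524-0.0241i)  (-0.0110-0.0028i)·(-0.2691+0.0589i)  (-0.1273-0.0789i)·(+0.4894+0.0000i)  (-0.6370-0.7461i)·(+0.2691+0.0589i)  (+0.0475+0.1131i)·(+0.0524+0.0241i)
Y_2^-1(R⁻¹ n̂) = -0.186856-0.269661i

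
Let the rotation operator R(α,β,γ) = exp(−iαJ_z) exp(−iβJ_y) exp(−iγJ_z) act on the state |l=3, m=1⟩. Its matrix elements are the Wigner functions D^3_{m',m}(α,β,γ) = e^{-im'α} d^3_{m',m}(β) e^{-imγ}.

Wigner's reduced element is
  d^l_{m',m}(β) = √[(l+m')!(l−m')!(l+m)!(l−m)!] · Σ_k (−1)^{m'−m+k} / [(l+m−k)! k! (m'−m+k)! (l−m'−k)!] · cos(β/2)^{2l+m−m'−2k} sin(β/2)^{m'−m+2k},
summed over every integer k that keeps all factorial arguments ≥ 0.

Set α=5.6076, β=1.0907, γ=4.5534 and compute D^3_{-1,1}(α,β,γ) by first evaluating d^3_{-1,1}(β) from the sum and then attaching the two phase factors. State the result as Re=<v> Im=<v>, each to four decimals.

D^3_{-1,1}(5.6076,1.0907,4.5534) = e^{-i·-1·5.6076}·d^3_{-1,1}(1.0907)·e^{-i·1·4.5534}. Compute d first:
With c≡cos(β/2)=0.854946 and s≡sin(β/2)=0.518717, N=[2·24·24·2]^{1/2}=48.000000
Admissible k: 2..4 (factorial args all ≥0)
  k=2: (−1)^0·48.0000/(8)·0.8549^4·0.5187^2 = +0.862516
  k=3: (−1)^1·48.0000/(6)·0.8549^2·0.5187^4 = -0.423341
  k=4: (−1)^2·48.0000/(48)·0.8549^0·0.5187^6 = +0.019480
d^3_{-1,1}(1.0907) = +0.862516 -0.423341 +0.019480 = +0.458655
Attach z-rotation phases: D = e^{-i(-1)(5.6076)}·(+0.458655)·e^{-i(1)(4.5534)} = +0.226540+0.398803i

Re=0.2265 Im=0.3988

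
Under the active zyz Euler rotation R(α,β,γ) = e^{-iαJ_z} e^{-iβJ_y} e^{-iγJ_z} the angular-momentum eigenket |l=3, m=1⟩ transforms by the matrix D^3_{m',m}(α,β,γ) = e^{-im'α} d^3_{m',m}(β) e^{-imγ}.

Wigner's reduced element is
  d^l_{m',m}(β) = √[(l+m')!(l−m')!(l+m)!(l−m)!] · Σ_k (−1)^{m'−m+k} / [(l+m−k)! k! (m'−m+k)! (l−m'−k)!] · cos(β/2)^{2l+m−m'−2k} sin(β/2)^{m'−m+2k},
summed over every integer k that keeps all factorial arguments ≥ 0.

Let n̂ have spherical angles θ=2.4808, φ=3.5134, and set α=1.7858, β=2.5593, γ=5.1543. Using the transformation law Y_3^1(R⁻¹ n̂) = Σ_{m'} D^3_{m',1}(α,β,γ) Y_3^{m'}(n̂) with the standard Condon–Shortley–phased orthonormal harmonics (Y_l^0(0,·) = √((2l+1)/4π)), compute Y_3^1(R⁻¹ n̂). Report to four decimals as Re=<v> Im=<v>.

Re=0.0891 Im=-0.1967

Need the full column D^3_{m',1} for m'=−3..3 at α=1.7858, β=2.5593, γ=5.1543.
cos(β/2)=0.287050, sin(β/2)=0.957915
d^3_{-3,1}: single k=4 term ⇒ +0.268702;  D = +0.263179+0.054199i
d^3_{-2,1}: k∈[3..4] ⇒ +0.131488 -0.732140 = -0.600652;  D = +0.007150+0.600609i
d^3_{-1,1}: k∈[2..4] ⇒ +0.037380 -0.555029 +0.772615 = +0.254966;  D = -0.248431+0.057359i
d^3_{0,1}: k∈[1..3] ⇒ +0.006467 -0.216057 +0.802019 = +0.592429;  D = +0.253363+0.535518i
d^3_{1,1}: k∈[0..2] ⇒ +0.000559 -0.049840 +0.416271 = +0.366991;  D = +0.290613-0.224113i
d^3_{2,1}: k∈[0..1] ⇒ -0.005904 +0.131488 = +0.125584;  D = -0.096143-0.080796i
d^3_{3,1}: single k=0 term ⇒ +0.024129;  D = -0.011225+0.021359i
Y_3^{m'}(θ=2.4808,φ=3.5134) and Σ D·Y over m':
  (+0.2632+0.0542i)·(-0.0424+0.0866i)  (+0.0071+0.6006i)·(-0.2237+0.2057i)  (-0.2484+0.0574i)·(-0.3911+0.1525i)  (+0.2534+0.5355i)·(-0.0344+0.0000i)  (+0.2906-0.2241i)·(+0.3911+0.1525i)  (-0.0961-0.0808i)·(-0.2237-0.2057i)  (-0.0112+0.0214i)·(+0.0424+0.0866i)
Y_3^1(R⁻¹ n̂) = +0.089097-0.196655i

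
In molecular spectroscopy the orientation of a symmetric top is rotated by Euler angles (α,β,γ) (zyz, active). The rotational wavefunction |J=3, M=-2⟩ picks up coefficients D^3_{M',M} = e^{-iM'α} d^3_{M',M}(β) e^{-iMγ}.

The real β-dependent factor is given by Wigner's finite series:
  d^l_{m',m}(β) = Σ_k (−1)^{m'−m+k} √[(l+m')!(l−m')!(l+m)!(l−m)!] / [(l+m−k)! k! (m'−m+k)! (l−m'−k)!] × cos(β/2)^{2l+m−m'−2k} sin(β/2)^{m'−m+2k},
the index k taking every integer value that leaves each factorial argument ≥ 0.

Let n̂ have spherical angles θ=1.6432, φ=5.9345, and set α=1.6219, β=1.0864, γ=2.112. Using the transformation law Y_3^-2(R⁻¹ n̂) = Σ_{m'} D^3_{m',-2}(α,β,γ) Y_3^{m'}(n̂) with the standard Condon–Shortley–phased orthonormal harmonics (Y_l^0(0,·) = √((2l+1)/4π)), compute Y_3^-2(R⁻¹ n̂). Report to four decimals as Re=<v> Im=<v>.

Need the full column D^3_{m',-2} for m'=−3..3 at α=1.6219, β=1.0864, γ=2.112.
cos(β/2)=0.856059, sin(β/2)=0.516878
d^3_{-3,-2}: single k=1 term ⇒ +0.582080;  D = -0.549707+0.191413i
d^3_{-2,-2}: k∈[0..1] ⇒ +0.393570 -0.717399 = -0.323829;  D = -0.121972-0.299980i
d^3_{-1,-2}: k∈[0..1] ⇒ -0.751461 +0.547905 = -0.203556;  D = -0.184403+0.086202i
d^3_{0,-2}: k∈[0..1] ⇒ +0.785872 -0.286497 = +0.499375;  D = -0.234308-0.440993i
d^3_{1,-2}: k∈[0..1] ⇒ -0.547905 +0.099872 = -0.448033;  D = +0.384399-0.230155i
d^3_{2,-2}: k∈[0..1] ⇒ +0.261535 -0.019069 = +0.242466;  D = +0.135019+0.201394i
d^3_{3,-2}: single k=0 term ⇒ -0.077361;  D = -0.061972+0.046305i
Y_3^{m'}(θ=1.6432,φ=5.9345) and Σ D·Y over m':
  (-0.5497+0.1914i)·(+0.2074+0.3583i)  (-0.1220-0.3000i)·(-0.0564-0.0472i)  (-0.1844+0.0862i)·(-0.2950-0.1072i)  (-0.2343-0.4410i)·(+0.0803+0.0000i)  (+0.3844-0.2302i)·(+0.2950-0.1072i)  (+0.1350+0.2014i)·(-0.0564+0.0472i)  (-0.0620+0.0463i)·(-0.2074+0.3583i)
Y_3^-2(R⁻¹ n̂) = -0.077176-0.321531i

Re=-0.0772 Im=-0.3215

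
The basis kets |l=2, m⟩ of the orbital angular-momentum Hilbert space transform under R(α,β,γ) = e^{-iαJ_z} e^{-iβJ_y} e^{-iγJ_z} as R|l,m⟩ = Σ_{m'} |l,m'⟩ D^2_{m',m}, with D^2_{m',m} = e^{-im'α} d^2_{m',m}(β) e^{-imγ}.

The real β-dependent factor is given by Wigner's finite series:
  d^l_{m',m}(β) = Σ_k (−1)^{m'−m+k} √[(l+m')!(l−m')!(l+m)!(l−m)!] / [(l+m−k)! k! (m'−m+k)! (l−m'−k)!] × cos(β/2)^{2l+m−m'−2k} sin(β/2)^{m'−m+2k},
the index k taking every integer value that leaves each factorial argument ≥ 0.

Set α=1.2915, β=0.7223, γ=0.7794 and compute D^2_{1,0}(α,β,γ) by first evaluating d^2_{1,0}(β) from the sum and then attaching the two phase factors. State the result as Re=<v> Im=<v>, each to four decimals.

Split into d^2_{1,0}(β=0.7223) × two z-phases.
Half-angle: c=0.935491, s=0.353350. N=√(6·1·2·2)=4.898979
k∈{0,1} keeps every argument non-negative
  k=0: (−1)^1·4.8990/(2)·0.9355^3·0.3534^1 = -0.708598
  k=1: (−1)^2·4.8990/(2)·0.9355^1·0.3534^3 = +0.101095
d^2_{1,0}(0.7223) = -0.708598 +0.101095 = -0.607503
D = (+0.275679-0.961250i)·(-0.607503)·(+1.000000+0.000000i) = -0.167476+0.583962i

Re=-0.1675 Im=0.5840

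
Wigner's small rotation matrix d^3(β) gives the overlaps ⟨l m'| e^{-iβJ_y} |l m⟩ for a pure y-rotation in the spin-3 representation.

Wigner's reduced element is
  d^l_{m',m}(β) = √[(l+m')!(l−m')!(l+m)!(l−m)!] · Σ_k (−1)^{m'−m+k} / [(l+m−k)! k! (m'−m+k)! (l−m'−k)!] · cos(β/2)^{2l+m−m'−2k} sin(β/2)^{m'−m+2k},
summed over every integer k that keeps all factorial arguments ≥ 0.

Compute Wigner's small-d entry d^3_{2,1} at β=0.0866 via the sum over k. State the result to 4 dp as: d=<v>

d^3_{2,1}(β=0.0866) via Wigner's sum:
With c≡cos(β/2)=0.999063 and s≡sin(β/2)=0.043286, N=[120·1·24·2]^{1/2}=75.894664
k: max(0,(1)−(2))=0 … min(3+(1),3−(2))=1
  k=0: (−1)^1·75.8947/(24)·0.9991^5·0.0433^1 = -0.136244
  k=1: (−1)^2·75.8947/(12)·0.9991^3·0.0433^3 = +0.000512
d^3_{2,1}(0.0866) = -0.136244 +0.000512 = -0.135732

d=-0.1357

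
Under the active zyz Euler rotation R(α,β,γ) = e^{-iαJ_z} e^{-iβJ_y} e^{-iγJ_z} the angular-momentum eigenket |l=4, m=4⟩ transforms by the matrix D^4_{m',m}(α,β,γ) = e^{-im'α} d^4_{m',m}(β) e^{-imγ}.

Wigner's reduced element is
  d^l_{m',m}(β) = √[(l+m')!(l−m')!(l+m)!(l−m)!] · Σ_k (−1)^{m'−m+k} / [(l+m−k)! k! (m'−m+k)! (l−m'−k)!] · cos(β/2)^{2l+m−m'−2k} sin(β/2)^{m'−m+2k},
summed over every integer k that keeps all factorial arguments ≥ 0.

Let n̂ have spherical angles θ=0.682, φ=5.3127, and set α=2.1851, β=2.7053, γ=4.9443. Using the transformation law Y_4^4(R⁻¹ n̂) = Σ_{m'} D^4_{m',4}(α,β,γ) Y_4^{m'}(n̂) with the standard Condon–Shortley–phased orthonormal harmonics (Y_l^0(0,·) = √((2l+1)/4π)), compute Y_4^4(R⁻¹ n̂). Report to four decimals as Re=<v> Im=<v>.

Re=0.0011 Im=-0.0011

Need the full column D^4_{m',4} for m'=−4..4 at α=2.1851, β=2.7053, γ=4.9443.
cos(β/2)=0.216420, sin(β/2)=0.976300
d^4_{-4,4}: single k=8 term ⇒ +0.825406;  D = +0.034018+0.824704i
d^4_{-3,4}: single k=7 term ⇒ +0.517520;  D = +0.410251-0.315469i
d^4_{-2,4}: single k=6 term ⇒ +0.214623;  D = -0.204976-0.063623i
d^4_{-1,4}: single k=5 term ⇒ +0.067283;  D = +0.020739+0.064007i
d^4_{0,4}: single k=4 term ⇒ +0.016675;  D = +0.010001-0.013344i
d^4_{1,4}: single k=3 term ⇒ +0.003306;  D = -0.003305-0.000095i
d^4_{2,4}: single k=2 term ⇒ +0.000518;  D = +0.000286+0.000432i
d^4_{3,4}: single k=1 term ⇒ +0.000061;  D = +0.000022-0.000057i
d^4_{4,4}: single k=0 term ⇒ +0.000005;  D = -0.000005+0.000001i
Y_4^{m'}(θ=0.682,φ=5.3127) and Σ D·Y over m':
  (+0.0340+0.8247i)·(-0.0516-0.0471i)  (+0.4103-0.3155i)·(-0.2370+0.0555i)  (-0.2050-0.0636i)·(-0.1548+0.3988i)  (+0.0207+0.0640i)·(+0.1594+0.2328i)  (+0.0100-0.0133i)·(-0.2505+0.0000i)  (-0.0033-0.0001i)·(-0.1594+0.2328i)  (+0.0003+0.0004i)·(-0.1548-0.3988i)  (+0.0000-0.0001i)·(+0.2370+0.0555i)  (-0.0000+0.0000i)·(-0.0516+0.0471i)
Y_4^4(R⁻¹ n̂) = +0.001100-0.001094i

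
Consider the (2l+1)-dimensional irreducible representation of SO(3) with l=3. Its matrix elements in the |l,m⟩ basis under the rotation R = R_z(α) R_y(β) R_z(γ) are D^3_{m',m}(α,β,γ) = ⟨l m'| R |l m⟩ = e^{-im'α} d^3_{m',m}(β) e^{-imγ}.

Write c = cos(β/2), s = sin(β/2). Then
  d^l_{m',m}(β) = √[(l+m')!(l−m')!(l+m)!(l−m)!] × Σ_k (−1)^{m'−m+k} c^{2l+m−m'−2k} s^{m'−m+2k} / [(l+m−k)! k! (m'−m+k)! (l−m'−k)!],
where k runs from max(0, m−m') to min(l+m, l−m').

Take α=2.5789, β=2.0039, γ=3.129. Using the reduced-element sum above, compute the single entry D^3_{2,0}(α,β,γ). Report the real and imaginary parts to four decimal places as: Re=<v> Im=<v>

Re=-0.2040 Im=-0.4273

D^3_{2,0}(2.5789,2.0039,3.129) = e^{-i·2·2.5789}·d^3_{2,0}(2.0039)·e^{-i·0·3.129}. Compute d first:
Half-angle: c=0.538660, s=0.842523. N=√(120·1·6·6)=65.726707
The bounds max(0,m−m')=0 and min(l+m,l−m')=1 give 2 terms
  k=0: (−1)^2·65.7267/(12)·0.5387^4·0.8425^2 = +0.327329
  k=1: (−1)^3·65.7267/(12)·0.5387^2·0.8425^4 = -0.800788
d^3_{2,0}(2.0039) = +0.327329 -0.800788 = -0.473459
Attach z-rotation phases: D = e^{-i(2)(2.5789)}·(-0.473459)·e^{-i(0)(3.129)} = -0.203980-0.427266i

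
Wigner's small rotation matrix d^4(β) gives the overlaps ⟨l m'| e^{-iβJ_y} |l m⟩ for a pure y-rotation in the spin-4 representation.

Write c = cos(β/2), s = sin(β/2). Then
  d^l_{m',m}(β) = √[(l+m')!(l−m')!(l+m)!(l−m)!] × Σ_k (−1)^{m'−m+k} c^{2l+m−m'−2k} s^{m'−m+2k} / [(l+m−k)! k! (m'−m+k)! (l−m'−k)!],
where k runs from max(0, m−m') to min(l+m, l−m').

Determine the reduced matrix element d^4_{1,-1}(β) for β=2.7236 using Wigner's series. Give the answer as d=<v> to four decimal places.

d^4_{1,-1}(β=2.7236) via Wigner's sum:
Half-angle: c=0.207478, s=0.978240. N=√(120·6·6·120)=720.000000
The bounds max(0,m−m')=0 and min(l+m,l−m')=3 give 4 terms
  k=0: (−1)^2·720.0000/(72)·0.2075^6·0.9782^2 = +0.000763
  k=1: (−1)^3·720.0000/(24)·0.2075^4·0.9782^4 = -0.050909
  k=2: (−1)^4·720.0000/(48)·0.2075^2·0.9782^6 = +0.565858
  k=3: (−1)^5·720.0000/(720)·0.2075^0·0.9782^8 = -0.838614
d^4_{1,-1}(2.7236) = +0.000763 -0.050909 +0.565858 -0.838614 = -0.322901

d=-0.3229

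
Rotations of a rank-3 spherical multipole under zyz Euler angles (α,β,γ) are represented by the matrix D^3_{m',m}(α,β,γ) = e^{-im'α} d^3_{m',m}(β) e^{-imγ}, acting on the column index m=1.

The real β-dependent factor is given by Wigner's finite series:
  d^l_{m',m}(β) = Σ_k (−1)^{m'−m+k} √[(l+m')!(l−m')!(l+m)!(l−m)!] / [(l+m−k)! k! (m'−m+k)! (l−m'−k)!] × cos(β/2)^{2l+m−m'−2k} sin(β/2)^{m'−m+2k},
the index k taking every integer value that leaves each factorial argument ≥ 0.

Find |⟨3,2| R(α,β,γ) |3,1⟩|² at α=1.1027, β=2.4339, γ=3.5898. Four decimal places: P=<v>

D^3_{2,1}(1.1027,2.4339,3.5898) = e^{-i·2·1.1027}·d^3_{2,1}(2.4339)·e^{-i·1·3.5898}. Compute d first:
With c≡cos(β/2)=0.346508 and s≡sin(β/2)=0.938047, N=[120·1·24·2]^{1/2}=75.894664
k: max(0,(1)−(2))=0 … min(3+(1),3−(2))=1
  k=0: (−1)^1·75.8947/(24)·0.3465^5·0.9380^1 = -0.014818
  k=1: (−1)^2·75.8947/(12)·0.3465^3·0.9380^3 = +0.217193
d^3_{2,1}(2.4339) = -0.014818 +0.217193 = +0.202374
|D^3_{2,1}|² = |d^3_{2,1}(β)|² = (+0.202374)² = 0.040955 (the z-rotation phases have unit modulus)

P=0.0410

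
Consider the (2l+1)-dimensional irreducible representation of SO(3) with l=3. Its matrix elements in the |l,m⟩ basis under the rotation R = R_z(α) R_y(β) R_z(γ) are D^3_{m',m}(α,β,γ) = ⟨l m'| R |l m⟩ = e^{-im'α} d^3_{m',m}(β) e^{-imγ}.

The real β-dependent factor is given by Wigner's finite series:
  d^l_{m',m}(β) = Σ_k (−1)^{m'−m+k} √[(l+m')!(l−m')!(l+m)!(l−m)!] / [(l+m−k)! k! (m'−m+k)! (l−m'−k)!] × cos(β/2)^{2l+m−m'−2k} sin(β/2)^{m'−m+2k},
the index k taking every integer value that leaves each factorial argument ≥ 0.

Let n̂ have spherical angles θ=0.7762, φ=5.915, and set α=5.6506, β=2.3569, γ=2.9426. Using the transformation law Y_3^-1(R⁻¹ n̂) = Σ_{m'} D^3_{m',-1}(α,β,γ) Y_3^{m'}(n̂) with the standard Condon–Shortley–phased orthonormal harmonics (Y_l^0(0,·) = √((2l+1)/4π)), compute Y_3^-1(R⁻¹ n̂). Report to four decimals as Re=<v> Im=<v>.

Re=-0.3218 Im=0.0048

Need the full column D^3_{m',-1} for m'=−3..3 at α=5.6506, β=2.3569, γ=2.9426.
cos(β/2)=0.382358, sin(β/2)=0.924014
d^3_{-3,-1}: single k=2 term ⇒ +0.070678;  D = +0.035483+0.061125i
d^3_{-2,-1}: k∈[1..2] ⇒ +0.023880 -0.278917 = -0.255038;  D = +0.027144-0.253589i
d^3_{-1,-1}: k∈[0..2] ⇒ +0.003125 -0.145991 +0.639449 = +0.496582;  D = -0.334553+0.366972i
d^3_{0,-1}: k∈[0..2] ⇒ -0.026159 +0.458308 -0.892183 = -0.460035;  D = +0.450956-0.090941i
d^3_{1,-1}: k∈[0..2] ⇒ +0.109493 -0.852598 +0.622404 = -0.120700;  D = +0.109531+0.050710i
d^3_{2,-1}: k∈[0..1] ⇒ -0.278917 +0.814448 = +0.535531;  D = -0.258915-0.468782i
d^3_{3,-1}: single k=0 term ⇒ +0.412762;  D = +0.052676-0.409387i
Y_3^{m'}(θ=0.7762,φ=5.915) and Σ D·Y over m':
  (+0.0355+0.0611i)·(+0.0645+0.1281i)  (+0.0271-0.2536i)·(+0.2652+0.2404i)  (-0.3346+0.3670i)·(+0.3266+0.1260i)  (+0.4510-0.0909i)·(-0.1209+0.0000i)  (+0.1095+0.0507i)·(-0.3266+0.1260i)  (-0.2589-0.4688i)·(+0.2652-0.2404i)  (+0.0527-0.4094i)·(-0.0645+0.1281i)
Y_3^-1(R⁻¹ n̂) = -0.321839+0.004765i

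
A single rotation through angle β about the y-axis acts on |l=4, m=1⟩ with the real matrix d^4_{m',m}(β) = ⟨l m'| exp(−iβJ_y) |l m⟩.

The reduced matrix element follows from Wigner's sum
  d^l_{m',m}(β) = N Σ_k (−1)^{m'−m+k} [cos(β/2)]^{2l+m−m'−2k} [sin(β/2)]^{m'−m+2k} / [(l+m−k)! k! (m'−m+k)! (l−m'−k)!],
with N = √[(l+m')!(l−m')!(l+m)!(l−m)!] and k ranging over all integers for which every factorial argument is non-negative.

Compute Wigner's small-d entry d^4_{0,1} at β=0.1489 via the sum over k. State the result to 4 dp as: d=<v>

d=0.3154

d^4_{0,1}(β=0.1489) via Wigner's sum:
With c≡cos(β/2)=0.997230 and s≡sin(β/2)=0.074381, N=[24·24·120·6]^{1/2}=643.987578
Admissible k: 1..4 (factorial args all ≥0)
  k=1: (−1)^0·643.9876/(144)·0.9972^7·0.0744^1 = +0.326246
  k=2: (−1)^1·643.9876/(24)·0.9972^5·0.0744^3 = -0.010890
  k=3: (−1)^2·643.9876/(24)·0.9972^3·0.0744^5 = +0.000061
  k=4: (−1)^3·643.9876/(144)·0.9972^1·0.0744^7 = -0.000000
d^4_{0,1}(0.1489) = +0.326246 -0.010890 +0.000061 -0.000000 = +0.315417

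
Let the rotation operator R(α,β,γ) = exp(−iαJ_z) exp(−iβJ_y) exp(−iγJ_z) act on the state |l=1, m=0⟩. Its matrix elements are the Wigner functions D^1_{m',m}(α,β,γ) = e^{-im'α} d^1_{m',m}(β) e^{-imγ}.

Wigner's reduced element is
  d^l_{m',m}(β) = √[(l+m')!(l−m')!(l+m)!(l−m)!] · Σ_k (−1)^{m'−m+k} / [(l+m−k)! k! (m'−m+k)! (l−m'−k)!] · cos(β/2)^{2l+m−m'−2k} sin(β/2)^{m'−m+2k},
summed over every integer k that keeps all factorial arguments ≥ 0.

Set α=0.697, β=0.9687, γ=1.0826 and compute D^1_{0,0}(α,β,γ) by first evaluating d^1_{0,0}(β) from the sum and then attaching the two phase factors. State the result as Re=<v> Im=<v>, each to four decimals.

First d^1_{0,0}(β=0.9687), then the phase factors e^{-i(0)α} and e^{-i(0)γ}:
c=cos(0.9687/2)=0.884978, s=sin(0.9687/2)=0.465633; N=√[1·1·1·1]=1.000000
The bounds max(0,m−m')=0 and min(l+m,l−m')=1 give 2 terms
  k=0: (−1)^0·1.0000/(1)·0.8850^2·0.4656^0 = +0.783186
  k=1: (−1)^1·1.0000/(1)·0.8850^0·0.4656^2 = -0.216814
d^1_{0,0}(0.9687) = +0.783186 -0.216814 = +0.566371
D = (+1.000000+0.000000i)·(+0.566371)·(+1.000000+0.000000i) = +0.566371+0.000000i

Re=0.5664 Im=0.0000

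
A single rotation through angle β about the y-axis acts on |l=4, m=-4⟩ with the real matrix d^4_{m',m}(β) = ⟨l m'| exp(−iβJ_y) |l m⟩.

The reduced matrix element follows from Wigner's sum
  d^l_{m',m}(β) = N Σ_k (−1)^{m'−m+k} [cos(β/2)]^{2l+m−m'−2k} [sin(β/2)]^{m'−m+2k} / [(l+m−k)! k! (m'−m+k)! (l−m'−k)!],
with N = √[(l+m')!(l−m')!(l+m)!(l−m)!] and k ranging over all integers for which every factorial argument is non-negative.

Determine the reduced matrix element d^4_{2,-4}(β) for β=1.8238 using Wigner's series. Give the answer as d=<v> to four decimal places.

d=0.4846

d^4_{2,-4}(β=1.8238) via Wigner's sum:
c=cos(1.8238/2)=0.612245, s=sin(1.8238/2)=0.790668; N=√[720·2·1·40320]=7619.763776
k∈{0} keeps every argument non-negative
  k=0: (−1)^6·7619.7638/(1440)·0.6122^2·0.7907^6 = +0.484613
d^4_{2,-4}(1.8238) = +0.484613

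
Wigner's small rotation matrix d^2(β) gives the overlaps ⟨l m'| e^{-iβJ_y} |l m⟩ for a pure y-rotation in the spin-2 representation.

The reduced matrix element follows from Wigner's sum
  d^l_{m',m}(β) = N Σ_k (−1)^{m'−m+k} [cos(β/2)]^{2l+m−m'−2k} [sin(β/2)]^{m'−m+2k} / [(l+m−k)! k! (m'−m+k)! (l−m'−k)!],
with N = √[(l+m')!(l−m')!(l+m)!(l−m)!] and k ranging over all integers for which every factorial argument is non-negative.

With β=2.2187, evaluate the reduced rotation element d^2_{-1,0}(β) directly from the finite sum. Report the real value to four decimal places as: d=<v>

d^2_{-1,0}(β=2.2187) via Wigner's sum:
Half-angle: c=0.445244, s=0.895409. N=√(1·6·2·2)=4.898979
k∈{1,2} keeps every argument non-negative
  k=1: (−1)^0·4.8990/(2)·0.4452^3·0.8954^1 = +0.193593
  k=2: (−1)^1·4.8990/(2)·0.4452^1·0.8954^3 = -0.782958
d^2_{-1,0}(2.2187) = +0.193593 -0.782958 = -0.589364

d=-0.5894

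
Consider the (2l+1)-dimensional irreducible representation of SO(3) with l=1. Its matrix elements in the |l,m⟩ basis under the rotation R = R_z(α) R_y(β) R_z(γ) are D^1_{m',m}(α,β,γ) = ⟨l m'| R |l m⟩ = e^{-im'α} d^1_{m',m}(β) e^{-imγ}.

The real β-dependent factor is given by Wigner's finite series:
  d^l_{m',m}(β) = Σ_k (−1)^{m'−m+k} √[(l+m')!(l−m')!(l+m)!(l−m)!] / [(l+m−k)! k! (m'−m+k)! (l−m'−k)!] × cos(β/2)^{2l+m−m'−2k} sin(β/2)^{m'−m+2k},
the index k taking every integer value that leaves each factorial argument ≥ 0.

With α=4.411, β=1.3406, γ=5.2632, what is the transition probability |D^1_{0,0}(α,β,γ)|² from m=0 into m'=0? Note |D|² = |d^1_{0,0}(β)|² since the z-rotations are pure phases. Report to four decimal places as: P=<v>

P=0.0521

D^1_{0,0}(4.411,1.3406,5.2632) = e^{-i·0·4.411}·d^1_{0,0}(1.3406)·e^{-i·0·5.2632}. Compute d first:
With c≡cos(β/2)=0.783635 and s≡sin(β/2)=0.621221, N=[1·1·1·1]^{1/2}=1.000000
Admissible k: 0..1 (factorial args all ≥0)
  k=0: (−1)^0·1.0000/(1)·0.7836^2·0.6212^0 = +0.614084
  k=1: (−1)^1·1.0000/(1)·0.7836^0·0.6212^2 = -0.385916
d^1_{0,0}(1.3406) = +0.614084 -0.385916 = +0.228169
|D^1_{0,0}|² = |d^1_{0,0}(β)|² = (+0.228169)² = 0.052061 (the z-rotation phases have unit modulus)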